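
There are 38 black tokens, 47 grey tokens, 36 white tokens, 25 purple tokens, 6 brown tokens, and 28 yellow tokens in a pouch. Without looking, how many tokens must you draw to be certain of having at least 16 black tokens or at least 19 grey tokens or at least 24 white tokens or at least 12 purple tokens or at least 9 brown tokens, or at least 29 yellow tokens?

The worst case stops just short of every target: 15 black, 18 grey, 23 white, 11 purple, all 6 brown, 28 yellow — 15 + 18 + 23 + 11 + 6 + 28 = 101 tokens.
One more token must push some color to its target, so 101 + 1 = 102.

102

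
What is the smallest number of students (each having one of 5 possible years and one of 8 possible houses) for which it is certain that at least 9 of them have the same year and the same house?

321

There are 5 × 8 = 40 (year, house) combinations acting as pigeonholes.
With 40 × 8 = 320 students we could place exactly 8 in each, with no (year, house) pair reaching 9.
One more forces some (year, house) pair to hold 9, so 320 + 1 = 321.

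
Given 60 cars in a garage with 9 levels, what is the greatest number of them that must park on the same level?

7

The 60 cars fall into 9 levels.
If each of the 9 levels held at most 6, the total would be at most 9 × 6 = 54 < 60, a contradiction.
So at least one holds ⌈60/9⌉ = 7.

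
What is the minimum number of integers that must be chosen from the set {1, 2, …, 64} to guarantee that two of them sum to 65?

Partition {1, …, 64} into 32 pairs: {1,64}, {2,63}, …, {32,33}.
Choosing 32 integers — say the integers 1 through 32 — takes one from each pair and avoids the property.
Choosing 33 forces two into the same pair by pigeonhole, and those sum to 65. So 33.

33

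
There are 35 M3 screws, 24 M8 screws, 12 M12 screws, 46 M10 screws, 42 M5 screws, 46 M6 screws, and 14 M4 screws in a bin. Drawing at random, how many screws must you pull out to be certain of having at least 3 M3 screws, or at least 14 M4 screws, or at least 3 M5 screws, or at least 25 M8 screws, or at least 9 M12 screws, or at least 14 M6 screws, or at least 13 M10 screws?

75

Each of the 7 sizes has its own threshold; avoid all of them simultaneously.
The worst case stops just short of every target: 2 M3, 24 M8, 8 M12, 12 M10, 2 M5, 13 M6, 13 M4 — 2 + 24 + 8 + 12 + 2 + 13 + 13 = 74 screws.
One more screw must push some size to its target, so 74 + 1 = 75.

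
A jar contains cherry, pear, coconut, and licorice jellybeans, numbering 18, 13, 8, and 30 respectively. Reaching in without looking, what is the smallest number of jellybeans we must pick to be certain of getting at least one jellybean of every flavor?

62

The hardest flavor to obtain is coconut: we could draw every other jellybean first — 69 − 8 = 61 jellybeans — without a single coconut one.
The next draw must be coconut, so 61 + 1 = 62.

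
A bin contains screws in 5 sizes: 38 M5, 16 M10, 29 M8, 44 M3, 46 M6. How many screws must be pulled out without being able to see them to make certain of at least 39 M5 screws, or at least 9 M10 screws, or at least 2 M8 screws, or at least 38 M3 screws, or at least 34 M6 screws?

118

Each of the 5 sizes has its own threshold; avoid all of them simultaneously.
The worst case stops just short of every target: 38 M5, 8 M10, 1 M8, 37 M3, 33 M6 — 38 + 8 + 1 + 37 + 33 = 117 screws.
One more screw must push some size to its target, so 117 + 1 = 118.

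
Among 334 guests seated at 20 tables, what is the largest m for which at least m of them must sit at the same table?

17

If each of the 20 tables held at most 16, the total would be at most 20 × 16 = 320 < 334, a contradiction.
So at least one holds ⌈334/20⌉ = 17.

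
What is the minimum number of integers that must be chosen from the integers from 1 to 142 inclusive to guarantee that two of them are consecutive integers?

72

Partition {1, …, 142} into 71 pairs: {1,2}, {3,4}, …, {141,142}.
Choosing 71 integers — say the 71 even numbers 2, 4, …, 142 — takes one from each pair and avoids the property.
Choosing 72 forces two into the same pair by pigeonhole, and those are consecutive. So 72.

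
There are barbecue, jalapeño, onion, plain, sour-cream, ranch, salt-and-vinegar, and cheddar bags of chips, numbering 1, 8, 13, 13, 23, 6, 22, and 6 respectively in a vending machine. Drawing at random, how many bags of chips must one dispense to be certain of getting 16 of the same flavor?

In the worst case we take at most 15 of each flavor, but all 1 barbecue, all 8 jalapeño, all 13 onion, all 13 plain, all 6 ranch, and all 6 cheddar (fewer than 15), giving 1 + 8 + 13 + 13 + 15 + 6 + 15 + 6 = 77.
One more bag of chips then forces some flavor to 16, so 77 + 1 = 78.

78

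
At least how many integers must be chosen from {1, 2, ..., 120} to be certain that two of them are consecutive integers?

61

Partition {1, …, 120} into 60 pairs: {1,2}, {3,4}, …, {119,120}.
Choosing 60 integers — say the 60 even numbers 2, 4, …, 120 — takes one from each pair and avoids the property.
Choosing 61 forces two into the same pair by pigeonhole, and those are consecutive. So 61.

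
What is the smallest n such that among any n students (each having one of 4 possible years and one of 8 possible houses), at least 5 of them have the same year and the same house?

129

There are 4 × 8 = 32 (year, house) combinations acting as pigeonholes.
With 32 × 4 = 128 students we could place exactly 4 in each, with no (year, house) pair reaching 5.
One more forces some (year, house) pair to hold 5, so 128 + 1 = 129.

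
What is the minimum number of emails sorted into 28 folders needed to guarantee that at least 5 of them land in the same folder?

113

There are 28 folders acting as pigeonholes.
With 28 × 4 = 112 emails we could place exactly 4 in each, with no class reaching 5.
One more forces some class to hold 5, so 112 + 1 = 113.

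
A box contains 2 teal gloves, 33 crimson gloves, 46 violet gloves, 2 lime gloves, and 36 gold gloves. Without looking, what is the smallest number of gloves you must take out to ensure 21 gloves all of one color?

65

In the worst case we take at most 20 of each color, but all 2 teal and all 2 lime (fewer than 20), giving 2 + 20 + 20 + 2 + 20 = 64.
One more glove then forces some color to 21, so 64 + 1 = 65.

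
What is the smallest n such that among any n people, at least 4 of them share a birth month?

37

There are 12 months of the year acting as pigeonholes.
With 12 × 3 = 36 people we could place exactly 3 in each, with no class reaching 4.
One more forces some class to hold 4, so 36 + 1 = 37.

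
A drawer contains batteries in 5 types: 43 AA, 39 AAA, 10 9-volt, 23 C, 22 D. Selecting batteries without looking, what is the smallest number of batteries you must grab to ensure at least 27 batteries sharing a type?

108

In the worst case we take at most 26 of each type, but all 10 9-volt, all 23 C, and all 22 D (fewer than 26), giving 26 + 26 + 10 + 23 + 22 = 107.
One more battery then forces some type to 27, so 107 + 1 = 108.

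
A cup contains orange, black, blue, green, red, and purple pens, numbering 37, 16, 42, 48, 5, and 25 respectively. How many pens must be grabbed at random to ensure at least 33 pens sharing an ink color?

143

In the worst case we take at most 32 of each ink color, but all 16 black, all 5 red, and all 25 purple (fewer than 32), giving 32 + 16 + 32 + 32 + 5 + 25 = 142.
One more pen then forces some ink color to 33, so 142 + 1 = 143.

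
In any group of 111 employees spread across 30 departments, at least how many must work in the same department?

The 111 employees fall into 30 departments.
If each of the 30 departments held at most 3, the total would be at most 30 × 3 = 90 < 111, a contradiction.
So at least one holds ⌈111/30⌉ = 4.

4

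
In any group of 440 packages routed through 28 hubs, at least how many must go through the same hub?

If each of the 28 hubs held at most 15, the total would be at most 28 × 15 = 420 < 440, a contradiction.
So at least one holds ⌈440/28⌉ = 16.

16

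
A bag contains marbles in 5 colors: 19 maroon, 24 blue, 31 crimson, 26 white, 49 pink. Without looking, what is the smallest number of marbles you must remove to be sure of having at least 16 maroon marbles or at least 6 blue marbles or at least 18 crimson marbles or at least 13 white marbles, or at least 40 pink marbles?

The worst case stops just short of every target: 15 maroon, 5 blue, 17 crimson, 12 white, 39 pink — 15 + 5 + 17 + 12 + 39 = 88 marbles.
One more marble must push some color to its target, so 88 + 1 = 89.

89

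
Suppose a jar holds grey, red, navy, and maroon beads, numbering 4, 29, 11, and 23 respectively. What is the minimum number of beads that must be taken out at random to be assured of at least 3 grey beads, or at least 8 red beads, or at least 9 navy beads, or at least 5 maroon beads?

The worst case stops just short of every target: 2 grey, 7 red, 8 navy, 4 maroon — 2 + 7 + 8 + 4 = 21 beads.
One more bead must push some color to its target, so 21 + 1 = 22.

22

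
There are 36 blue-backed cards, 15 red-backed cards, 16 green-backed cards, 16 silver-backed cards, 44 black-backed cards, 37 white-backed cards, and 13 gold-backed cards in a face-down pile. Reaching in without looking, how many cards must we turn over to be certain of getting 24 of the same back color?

130

Treat the 7 back colors as pigeonholes.
In the worst case we take at most 23 of each back color, but all 15 red-backed, all 16 green-backed, all 16 silver-backed, and all 13 gold-backed (fewer than 23), giving 23 + 15 + 16 + 16 + 23 + 23 + 13 = 129.
One more card then forces some back color to 24, so 129 + 1 = 130.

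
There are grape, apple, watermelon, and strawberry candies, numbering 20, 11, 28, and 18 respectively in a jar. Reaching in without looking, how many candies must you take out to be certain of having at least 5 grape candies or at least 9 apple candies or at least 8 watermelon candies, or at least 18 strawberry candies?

37

The worst case stops just short of every target: 4 grape, 8 apple, 7 watermelon, 17 strawberry — 4 + 8 + 7 + 17 = 36 candies.
One more candy must push some flavor to its target, so 36 + 1 = 37.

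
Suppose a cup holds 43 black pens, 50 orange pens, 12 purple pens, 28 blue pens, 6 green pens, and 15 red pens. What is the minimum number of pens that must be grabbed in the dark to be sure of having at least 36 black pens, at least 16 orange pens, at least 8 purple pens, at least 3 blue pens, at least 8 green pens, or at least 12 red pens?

77

The worst case stops just short of every target: 35 black, 15 orange, 7 purple, 2 blue, all 6 green, 11 red — 35 + 15 + 7 + 2 + 6 + 11 = 76 pens.
One more pen must push some ink color to its target, so 76 + 1 = 77.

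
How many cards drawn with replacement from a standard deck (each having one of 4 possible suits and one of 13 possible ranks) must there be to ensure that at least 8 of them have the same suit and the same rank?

There are 4 × 13 = 52 (suit, rank) combinations acting as pigeonholes.
With 52 × 7 = 364 cards drawn with replacement from a standard deck we could place exactly 7 in each, with no (suit, rank) pair reaching 8.
One more forces some (suit, rank) pair to hold 8, so 364 + 1 = 365.

365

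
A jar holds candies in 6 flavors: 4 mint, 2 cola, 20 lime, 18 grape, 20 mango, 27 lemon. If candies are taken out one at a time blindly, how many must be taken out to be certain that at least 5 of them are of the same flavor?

In the worst case we take at most 4 of each flavor, but all 2 cola (fewer than 4), giving 4 + 2 + 4 + 4 + 4 + 4 = 22.
One more candy then forces some flavor to 5, so 22 + 1 = 23.

23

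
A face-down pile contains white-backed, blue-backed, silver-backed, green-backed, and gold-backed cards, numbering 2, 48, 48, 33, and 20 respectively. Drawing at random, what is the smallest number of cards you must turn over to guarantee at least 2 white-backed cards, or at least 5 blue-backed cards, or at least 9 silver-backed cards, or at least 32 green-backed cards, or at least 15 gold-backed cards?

The worst case stops just short of every target: 1 white-backed, 4 blue-backed, 8 silver-backed, 31 green-backed, 14 gold-backed — 1 + 4 + 8 + 31 + 14 = 58 cards.
One more card must push some back color to its target, so 58 + 1 = 59.

59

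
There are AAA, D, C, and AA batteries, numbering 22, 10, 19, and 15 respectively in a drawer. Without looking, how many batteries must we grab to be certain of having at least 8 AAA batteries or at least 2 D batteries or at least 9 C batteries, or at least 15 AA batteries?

Each of the 4 types has its own threshold; avoid all of them simultaneously.
The worst case stops just short of every target: 7 AAA, 1 D, 8 C, 14 AA — 7 + 1 + 8 + 14 = 30 batteries.
One more battery must push some type to its target, so 30 + 1 = 31.

31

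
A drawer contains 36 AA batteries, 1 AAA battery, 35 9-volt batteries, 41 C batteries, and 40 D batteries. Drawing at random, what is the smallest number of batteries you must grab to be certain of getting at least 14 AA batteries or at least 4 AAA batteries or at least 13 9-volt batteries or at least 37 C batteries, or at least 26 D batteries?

The worst case stops just short of every target: 13 AA, all 1 AAA, 12 9-volt, 36 C, 25 D — 13 + 1 + 12 + 36 + 25 = 87 batteries.
One more battery must push some type to its target, so 87 + 1 = 88.

88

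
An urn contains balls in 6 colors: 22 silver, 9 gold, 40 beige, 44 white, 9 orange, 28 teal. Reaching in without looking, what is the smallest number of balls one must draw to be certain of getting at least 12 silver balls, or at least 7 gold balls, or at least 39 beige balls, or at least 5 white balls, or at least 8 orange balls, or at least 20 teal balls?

The worst case stops just short of every target: 11 silver, 6 gold, 38 beige, 4 white, 7 orange, 19 teal — 11 + 6 + 38 + 4 + 7 + 19 = 85 balls.
One more ball must push some color to its target, so 85 + 1 = 86.

86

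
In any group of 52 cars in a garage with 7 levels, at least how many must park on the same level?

If each of the 7 levels held at most 7, the total would be at most 7 × 7 = 49 < 52, a contradiction.
So at least one holds ⌈52/7⌉ = 8.

8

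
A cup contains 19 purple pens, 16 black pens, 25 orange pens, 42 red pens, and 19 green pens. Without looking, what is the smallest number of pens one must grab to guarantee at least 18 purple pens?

120

To avoid purple pens as long as possible, exhaust the other 4 ink colors first.
The worst case draws every non-purple pen first: 16 + 25 + 42 + 19 = 102.
The next 18 draws are then forced to be purple, giving 102 + 18 = 120.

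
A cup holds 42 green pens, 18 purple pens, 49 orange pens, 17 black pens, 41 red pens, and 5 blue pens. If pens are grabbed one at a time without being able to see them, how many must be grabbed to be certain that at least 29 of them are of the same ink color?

125

In the worst case we take at most 28 of each ink color, but all 18 purple, all 17 black, and all 5 blue (fewer than 28), giving 28 + 18 + 28 + 17 + 28 + 5 = 124.
One more pen then forces some ink color to 29, so 124 + 1 = 125.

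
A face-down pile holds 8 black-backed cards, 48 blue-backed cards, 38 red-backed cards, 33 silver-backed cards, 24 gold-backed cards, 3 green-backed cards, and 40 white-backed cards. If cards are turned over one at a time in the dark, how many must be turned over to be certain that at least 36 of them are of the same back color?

Treat the 7 back colors as pigeonholes.
In the worst case we take at most 35 of each back color, but all 8 black-backed, all 33 silver-backed, all 24 gold-backed, and all 3 green-backed (fewer than 35), giving 8 + 35 + 35 + 33 + 24 + 3 + 35 = 173.
One more card then forces some back color to 36, so 173 + 1 = 174.

174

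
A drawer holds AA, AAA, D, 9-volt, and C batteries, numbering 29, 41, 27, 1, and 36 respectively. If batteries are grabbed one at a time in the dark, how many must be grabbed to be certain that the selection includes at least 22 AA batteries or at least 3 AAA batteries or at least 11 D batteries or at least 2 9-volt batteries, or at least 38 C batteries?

The worst case stops just short of every target: 21 AA, 2 AAA, 10 D, 1 9-volt, all 36 C — 21 + 2 + 10 + 1 + 36 = 70 batteries.
One more battery must push some type to its target, so 70 + 1 = 71.

71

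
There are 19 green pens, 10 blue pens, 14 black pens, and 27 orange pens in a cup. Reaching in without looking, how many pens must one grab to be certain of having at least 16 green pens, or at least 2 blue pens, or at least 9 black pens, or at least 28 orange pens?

52

The worst case stops just short of every target: 15 green, 1 blue, 8 black, 27 orange — 15 + 1 + 8 + 27 = 51 pens.
One more pen must push some ink color to its target, so 51 + 1 = 52.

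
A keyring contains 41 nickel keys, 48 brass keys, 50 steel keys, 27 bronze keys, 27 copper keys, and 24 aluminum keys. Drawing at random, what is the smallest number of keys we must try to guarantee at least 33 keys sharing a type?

175

In the worst case we take at most 32 of each type, but all 27 bronze, all 27 copper, and all 24 aluminum (fewer than 32), giving 32 + 32 + 32 + 27 + 27 + 24 = 174.
One more key then forces some type to 33, so 174 + 1 = 175.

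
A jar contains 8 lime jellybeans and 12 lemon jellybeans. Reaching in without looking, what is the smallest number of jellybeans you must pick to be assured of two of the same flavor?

Treat the 2 flavors as pigeonholes.
The worst case takes 1 jellybean of each flavor without reaching 2 of any: 2 × 1 = 2.
The next jellybean must bring some flavor to 2, so 2 + 1 = 3.

3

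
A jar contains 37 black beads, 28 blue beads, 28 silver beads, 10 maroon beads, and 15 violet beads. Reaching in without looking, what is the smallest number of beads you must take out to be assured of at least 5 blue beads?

The worst case draws every non-blue bead first: 37 + 28 + 10 + 15 = 90.
The next 5 draws are then forced to be blue, giving 90 + 5 = 95.

95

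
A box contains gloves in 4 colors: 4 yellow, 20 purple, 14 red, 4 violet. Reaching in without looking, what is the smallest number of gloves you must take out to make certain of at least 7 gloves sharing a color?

21

In the worst case we take at most 6 of each color, but all 4 yellow and all 4 violet (fewer than 6), giving 4 + 6 + 6 + 4 = 20.
One more glove then forces some color to 7, so 20 + 1 = 21.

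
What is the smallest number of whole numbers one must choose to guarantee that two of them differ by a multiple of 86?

87

Two integers differ by a multiple of 86 exactly when they share a remainder mod 86.
There are 86 residue classes mod 86, so 86 integers can all lie in distinct classes.
One more integer must repeat a residue, giving a difference divisible by 86. So n = 86 + 1 = 87.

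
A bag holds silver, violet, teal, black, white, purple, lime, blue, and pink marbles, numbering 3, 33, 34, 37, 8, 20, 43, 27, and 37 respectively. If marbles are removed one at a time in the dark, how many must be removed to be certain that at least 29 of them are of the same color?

199

In the worst case we take at most 28 of each color, but all 3 silver, all 8 white, all 20 purple, and all 27 blue (fewer than 28), giving 3 + 28 + 28 + 28 + 8 + 20 + 28 + 27 + 28 = 198.
One more marble then forces some color to 29, so 198 + 1 = 199.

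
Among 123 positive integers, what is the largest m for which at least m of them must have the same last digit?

There are 10 possible last digits, which serve as the pigeonholes.
If each of the 10 possible last digits held at most 12, the total would be at most 10 × 12 = 120 < 123, a contradiction.
So at least one holds ⌈123/10⌉ = 13.

13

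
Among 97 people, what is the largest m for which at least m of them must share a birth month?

9

The 97 people fall into 12 months of the year.
If each of the 12 months of the year held at most 8, the total would be at most 12 × 8 = 96 < 97, a contradiction.
So at least one holds ⌈97/12⌉ = 9.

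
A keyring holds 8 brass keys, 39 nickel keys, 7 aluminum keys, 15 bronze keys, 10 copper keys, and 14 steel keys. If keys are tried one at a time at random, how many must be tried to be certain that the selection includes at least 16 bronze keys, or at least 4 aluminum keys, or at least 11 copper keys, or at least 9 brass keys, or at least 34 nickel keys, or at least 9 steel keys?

78

The worst case stops just short of every target: 8 brass, 33 nickel, 3 aluminum, 15 bronze, 10 copper, 8 steel — 8 + 33 + 3 + 15 + 10 + 8 = 77 keys.
One more key must push some type to its target, so 77 + 1 = 78.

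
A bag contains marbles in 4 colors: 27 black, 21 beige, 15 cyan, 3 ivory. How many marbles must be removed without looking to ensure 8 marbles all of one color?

In the worst case we take at most 7 of each color, but all 3 ivory (fewer than 7), giving 7 + 7 + 7 + 3 = 24.
One more marble then forces some color to 8, so 24 + 1 = 25.

25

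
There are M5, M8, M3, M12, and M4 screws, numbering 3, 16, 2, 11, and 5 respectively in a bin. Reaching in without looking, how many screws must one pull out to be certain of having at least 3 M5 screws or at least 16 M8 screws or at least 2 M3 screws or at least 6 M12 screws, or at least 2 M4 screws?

The worst case stops just short of every target: 2 M5, 15 M8, 1 M3, 5 M12, 1 M4 — 2 + 15 + 1 + 5 + 1 = 24 screws.
One more screw must push some size to its target, so 24 + 1 = 25.

25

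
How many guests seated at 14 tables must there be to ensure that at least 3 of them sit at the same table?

29

There are 14 tables acting as pigeonholes.
With 14 × 2 = 28 guests we could place exactly 2 in each, with no class reaching 3.
One more forces some class to hold 3, so 28 + 1 = 29.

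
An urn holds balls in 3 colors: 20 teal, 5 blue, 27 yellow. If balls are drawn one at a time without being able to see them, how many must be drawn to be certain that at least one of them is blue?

48

The worst case draws every non-blue ball first: 20 + 27 = 47.
The next draw is then forced to be blue, giving 47 + 1 = 48.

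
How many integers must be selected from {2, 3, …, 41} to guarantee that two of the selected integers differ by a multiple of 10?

Group the integers by remainder mod 10; there are 10 residue classes, each nonempty in this range.
Choosing one from each class (10 integers) avoids any shared remainder.
One more choice must repeat a class, so two differ by a multiple of 10. Hence 10 + 1 = 11.

11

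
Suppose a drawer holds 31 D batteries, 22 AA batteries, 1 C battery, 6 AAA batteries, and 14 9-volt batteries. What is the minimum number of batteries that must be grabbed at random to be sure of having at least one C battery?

74

To avoid C batteries as long as possible, exhaust the other 4 types first.
The worst case draws every non-C battery first: 31 + 22 + 6 + 14 = 73.
The next draw is then forced to be C, giving 73 + 1 = 74.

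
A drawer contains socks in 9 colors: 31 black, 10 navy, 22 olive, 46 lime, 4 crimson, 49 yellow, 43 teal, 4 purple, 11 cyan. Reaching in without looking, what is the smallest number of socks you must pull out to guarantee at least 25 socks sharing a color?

148

In the worst case we take at most 24 of each color, but all 10 navy, all 22 olive, all 4 crimson, all 4 purple, and all 11 cyan (fewer than 24), giving 24 + 10 + 22 + 24 + 4 + 24 + 24 + 4 + 11 = 147.
One more sock then forces some color to 25, so 147 + 1 = 148.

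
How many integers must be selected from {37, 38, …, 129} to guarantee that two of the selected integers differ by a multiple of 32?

Use the pigeonhole principle on residue classes: group the integers by remainder mod 32; there are 32 residue classes, each nonempty in this range.
Choosing one from each class (32 integers) avoids any shared remainder.
One more choice must repeat a class, so two differ by a multiple of 32. Hence 32 + 1 = 33.

33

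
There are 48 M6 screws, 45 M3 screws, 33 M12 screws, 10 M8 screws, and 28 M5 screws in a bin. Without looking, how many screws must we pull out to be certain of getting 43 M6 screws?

The worst case draws every non-M6 screw first: 45 + 33 + 10 + 28 = 116.
The next 43 draws are then forced to be M6, giving 116 + 43 = 159.

159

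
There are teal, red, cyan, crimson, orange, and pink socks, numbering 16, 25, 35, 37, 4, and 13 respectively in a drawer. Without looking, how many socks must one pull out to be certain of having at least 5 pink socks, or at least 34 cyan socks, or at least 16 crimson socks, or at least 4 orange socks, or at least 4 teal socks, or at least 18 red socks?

76

Each of the 6 colors has its own threshold; avoid all of them simultaneously.
The worst case stops just short of every target: 3 teal, 17 red, 33 cyan, 15 crimson, 3 orange, 4 pink — 3 + 17 + 33 + 15 + 3 + 4 = 75 socks.
One more sock must push some color to its target, so 75 + 1 = 76.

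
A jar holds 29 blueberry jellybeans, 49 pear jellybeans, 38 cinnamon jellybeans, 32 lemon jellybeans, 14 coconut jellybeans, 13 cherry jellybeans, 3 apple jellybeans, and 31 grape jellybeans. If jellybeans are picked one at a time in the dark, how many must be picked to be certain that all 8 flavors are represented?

207

The hardest flavor to obtain is apple: we could draw every other jellybean first — 209 − 3 = 206 jellybeans — without a single apple one.
The next draw must be apple, so 206 + 1 = 207.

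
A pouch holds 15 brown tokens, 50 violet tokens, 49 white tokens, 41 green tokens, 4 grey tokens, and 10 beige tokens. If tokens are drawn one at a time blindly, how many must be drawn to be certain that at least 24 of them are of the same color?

99

Treat the 6 colors as pigeonholes.
In the worst case we take at most 23 of each color, but all 15 brown, all 4 grey, and all 10 beige (fewer than 23), giving 15 + 23 + 23 + 23 + 4 + 10 = 98.
One more token then forces some color to 24, so 98 + 1 = 99.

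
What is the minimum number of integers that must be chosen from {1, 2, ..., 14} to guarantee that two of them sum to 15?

Partition {1, …, 14} into 7 pairs: {1,14}, {2,13}, …, {7,8}.
Choosing 7 integers — say the integers 1 through 7 — takes one from each pair and avoids the property.
Choosing 8 forces two into the same pair by pigeonhole, and those sum to 15. So 8.

8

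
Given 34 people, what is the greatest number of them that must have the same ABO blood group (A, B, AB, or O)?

9

There are 4 ABO blood groups, which serve as the pigeonholes.
If each of the 4 ABO blood groups held at most 8, the total would be at most 4 × 8 = 32 < 34, a contradiction.
So at least one holds ⌈34/4⌉ = 9.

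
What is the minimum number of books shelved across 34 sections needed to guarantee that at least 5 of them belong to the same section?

There are 34 sections acting as pigeonholes.
With 34 × 4 = 136 books we could place exactly 4 in each, with no class reaching 5.
One more forces some class to hold 5, so 136 + 1 = 137.

137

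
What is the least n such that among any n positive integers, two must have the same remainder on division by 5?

Two integers differ by a multiple of 5 exactly when they share a remainder mod 5.
There are 5 residue classes mod 5, so 5 integers can all lie in distinct classes.
One more integer must repeat a residue, giving a difference divisible by 5. So n = 5 + 1 = 6.

6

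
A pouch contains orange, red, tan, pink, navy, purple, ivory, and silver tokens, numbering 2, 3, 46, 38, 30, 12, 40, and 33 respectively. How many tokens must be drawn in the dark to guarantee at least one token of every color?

203

The hardest color to obtain is orange: we could draw every other token first — 204 − 2 = 202 tokens — without a single orange one.
The next draw must be orange, so 202 + 1 = 203.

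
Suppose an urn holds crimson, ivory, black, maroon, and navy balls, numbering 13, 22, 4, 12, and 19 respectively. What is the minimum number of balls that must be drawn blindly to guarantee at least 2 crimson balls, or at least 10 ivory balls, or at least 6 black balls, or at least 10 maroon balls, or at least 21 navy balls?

The worst case stops just short of every target: 1 crimson, 9 ivory, all 4 black, 9 maroon, all 19 navy — 1 + 9 + 4 + 9 + 19 = 42 balls.
One more ball must push some color to its target, so 42 + 1 = 43.

43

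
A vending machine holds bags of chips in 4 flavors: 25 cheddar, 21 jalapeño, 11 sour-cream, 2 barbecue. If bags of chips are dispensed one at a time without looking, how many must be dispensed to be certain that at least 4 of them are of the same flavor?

In the worst case we take at most 3 of each flavor, but all 2 barbecue (fewer than 3), giving 3 + 3 + 3 + 2 = 11.
One more bag of chips then forces some flavor to 4, so 11 + 1 = 12.

12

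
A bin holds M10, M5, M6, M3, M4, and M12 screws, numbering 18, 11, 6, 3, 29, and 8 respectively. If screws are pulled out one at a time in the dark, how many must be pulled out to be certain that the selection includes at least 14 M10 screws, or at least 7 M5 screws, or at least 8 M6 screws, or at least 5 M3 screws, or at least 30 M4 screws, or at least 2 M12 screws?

Each of the 6 sizes has its own threshold; avoid all of them simultaneously.
The worst case stops just short of every target: 13 M10, 6 M5, all 6 M6, all 3 M3, 29 M4, 1 M12 — 13 + 6 + 6 + 3 + 29 + 1 = 58 screws.
One more screw must push some size to its target, so 58 + 1 = 59.

59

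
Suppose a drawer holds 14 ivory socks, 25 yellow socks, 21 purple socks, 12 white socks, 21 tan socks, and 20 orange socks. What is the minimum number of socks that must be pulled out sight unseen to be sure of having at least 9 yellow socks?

97

The worst case draws every non-yellow sock first: 14 + 21 + 12 + 21 + 20 = 88.
The next 9 draws are then forced to be yellow, giving 88 + 9 = 97.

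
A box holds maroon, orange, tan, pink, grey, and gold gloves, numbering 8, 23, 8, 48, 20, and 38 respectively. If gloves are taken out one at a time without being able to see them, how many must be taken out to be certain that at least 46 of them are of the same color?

Treat the 6 colors as pigeonholes.
In the worst case we take at most 45 of each color, but all 8 maroon, all 23 orange, all 8 tan, all 20 grey, and all 38 gold (fewer than 45), giving 8 + 23 + 8 + 45 + 20 + 38 = 142.
One more glove then forces some color to 46, so 142 + 1 = 143.

143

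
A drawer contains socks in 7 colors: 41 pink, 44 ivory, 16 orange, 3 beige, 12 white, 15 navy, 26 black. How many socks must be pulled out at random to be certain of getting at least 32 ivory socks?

145

The worst case draws every non-ivory sock first: 41 + 16 + 3 + 12 + 15 + 26 = 113.
The next 32 draws are then forced to be ivory, giving 113 + 32 = 145.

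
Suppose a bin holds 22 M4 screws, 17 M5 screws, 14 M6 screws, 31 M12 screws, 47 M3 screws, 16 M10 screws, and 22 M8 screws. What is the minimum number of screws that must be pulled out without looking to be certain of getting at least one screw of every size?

The hardest size to obtain is M6: we could draw every other screw first — 169 − 14 = 155 screws — without a single M6 one.
The next draw must be M6, so 155 + 1 = 156.

156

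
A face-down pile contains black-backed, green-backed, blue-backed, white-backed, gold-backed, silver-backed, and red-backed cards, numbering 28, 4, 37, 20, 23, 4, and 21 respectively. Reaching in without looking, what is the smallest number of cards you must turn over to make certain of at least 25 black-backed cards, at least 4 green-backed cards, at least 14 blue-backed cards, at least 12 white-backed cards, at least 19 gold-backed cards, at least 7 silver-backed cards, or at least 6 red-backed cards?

Each of the 7 back colors has its own threshold; avoid all of them simultaneously.
The worst case stops just short of every target: 24 black-backed, 3 green-backed, 13 blue-backed, 11 white-backed, 18 gold-backed, all 4 silver-backed, 5 red-backed — 24 + 3 + 13 + 11 + 18 + 4 + 5 = 78 cards.
One more card must push some back color to its target, so 78 + 1 = 79.

79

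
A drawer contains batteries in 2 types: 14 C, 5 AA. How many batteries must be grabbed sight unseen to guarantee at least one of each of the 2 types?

15

The hardest type to obtain is AA: we could draw every other battery first — 19 − 5 = 14 batteries — without a single AA one.
The next draw must be AA, so 14 + 1 = 15.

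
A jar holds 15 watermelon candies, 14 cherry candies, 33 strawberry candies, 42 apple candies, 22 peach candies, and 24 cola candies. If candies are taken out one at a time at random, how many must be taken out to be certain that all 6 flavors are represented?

The hardest flavor to obtain is cherry: we could draw every other candy first — 150 − 14 = 136 candies — without a single cherry one.
The next draw must be cherry, so 136 + 1 = 137.

137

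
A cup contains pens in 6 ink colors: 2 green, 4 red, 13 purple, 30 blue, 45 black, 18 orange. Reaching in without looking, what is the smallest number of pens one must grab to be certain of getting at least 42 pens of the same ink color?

109

In the worst case we take at most 41 of each ink color, but all 2 green, all 4 red, all 13 purple, all 30 blue, and all 18 orange (fewer than 41), giving 2 + 4 + 13 + 30 + 41 + 18 = 108.
One more pen then forces some ink color to 42, so 108 + 1 = 109.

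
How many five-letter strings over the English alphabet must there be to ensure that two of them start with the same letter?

There are 26 possible first letters acting as pigeonholes.
With 26 five-letter strings over the English alphabet we could place one in each, avoiding any repeat.
One more forces some class to hold 2, so 26 + 1 = 27.

27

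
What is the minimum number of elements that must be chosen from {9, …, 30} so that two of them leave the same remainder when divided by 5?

6

Group the integers by remainder mod 5; there are 5 residue classes, each nonempty in this range.
Choosing one from each class (5 integers) avoids any shared remainder.
One more choice must repeat a class, so two differ by a multiple of 5. Hence 5 + 1 = 6.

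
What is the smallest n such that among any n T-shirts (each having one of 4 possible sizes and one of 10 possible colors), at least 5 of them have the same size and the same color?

There are 4 × 10 = 40 (size, color) combinations acting as pigeonholes.
With 40 × 4 = 160 T-shirts we could place exactly 4 in each, with no (size, color) pair reaching 5.
One more forces some (size, color) pair to hold 5, so 160 + 1 = 161.

161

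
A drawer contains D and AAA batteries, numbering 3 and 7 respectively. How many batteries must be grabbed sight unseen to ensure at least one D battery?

8

To avoid D batteries as long as possible, exhaust the other 1 type first.
The worst case draws every non-D battery first: 7.
The next draw is then forced to be D, giving 7 + 1 = 8.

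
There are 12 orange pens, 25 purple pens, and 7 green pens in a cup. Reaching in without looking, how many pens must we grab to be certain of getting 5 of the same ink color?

The worst case takes 4 pens of each ink color without reaching 5 of any: 3 × 4 = 12.
The next pen must bring some ink color to 5, so 12 + 1 = 13.

13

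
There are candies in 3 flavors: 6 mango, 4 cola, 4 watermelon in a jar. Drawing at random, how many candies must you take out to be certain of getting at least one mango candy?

9

The worst case draws every non-mango candy first: 4 + 4 = 8.
The next draw is then forced to be mango, giving 8 + 1 = 9.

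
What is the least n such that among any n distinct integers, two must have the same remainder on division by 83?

Use the pigeonhole principle on residue classes: two integers differ by a multiple of 83 exactly when they share a remainder mod 83.
There are 83 residue classes mod 83, so 83 integers can all lie in distinct classes.
One more integer must repeat a residue, giving a difference divisible by 83. So n = 83 + 1 = 84.

84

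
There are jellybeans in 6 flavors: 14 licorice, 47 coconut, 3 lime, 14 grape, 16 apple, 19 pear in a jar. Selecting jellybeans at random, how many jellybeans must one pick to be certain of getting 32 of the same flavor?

98

Treat the 6 flavors as pigeonholes.
In the worst case we take at most 31 of each flavor, but all 14 licorice, all 3 lime, all 14 grape, all 16 apple, and all 19 pear (fewer than 31), giving 14 + 31 + 3 + 14 + 16 + 19 = 97.
One more jellybean then forces some flavor to 32, so 97 + 1 = 98.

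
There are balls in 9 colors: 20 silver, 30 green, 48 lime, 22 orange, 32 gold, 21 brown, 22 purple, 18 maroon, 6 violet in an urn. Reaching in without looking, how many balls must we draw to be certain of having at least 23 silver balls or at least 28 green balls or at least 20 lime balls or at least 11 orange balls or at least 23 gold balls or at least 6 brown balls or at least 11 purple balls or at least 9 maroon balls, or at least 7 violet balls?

128

The worst case stops just short of every target: all 20 silver, 27 green, 19 lime, 10 orange, 22 gold, 5 brown, 10 purple, 8 maroon, 6 violet — 20 + 27 + 19 + 10 + 22 + 5 + 10 + 8 + 6 = 127 balls.
One more ball must push some color to its target, so 127 + 1 = 128.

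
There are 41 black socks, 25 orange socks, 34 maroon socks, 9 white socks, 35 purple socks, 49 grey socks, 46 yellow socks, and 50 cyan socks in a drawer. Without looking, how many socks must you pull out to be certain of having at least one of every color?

281

The hardest color to obtain is white: we could draw every other sock first — 289 − 9 = 280 socks — without a single white one.
The next draw must be white, so 280 + 1 = 281.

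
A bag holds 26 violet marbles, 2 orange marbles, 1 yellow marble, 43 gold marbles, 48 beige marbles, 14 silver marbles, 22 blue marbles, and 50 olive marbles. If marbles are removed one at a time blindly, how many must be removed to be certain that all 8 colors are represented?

206

The hardest color to obtain is yellow: we could draw every other marble first — 206 − 1 = 205 marbles — without a single yellow one.
The next draw must be yellow, so 205 + 1 = 206.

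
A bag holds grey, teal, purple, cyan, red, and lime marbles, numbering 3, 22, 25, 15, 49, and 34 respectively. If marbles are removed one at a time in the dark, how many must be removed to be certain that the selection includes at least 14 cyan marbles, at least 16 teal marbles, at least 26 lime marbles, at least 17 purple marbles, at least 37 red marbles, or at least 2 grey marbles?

The worst case stops just short of every target: 1 grey, 15 teal, 16 purple, 13 cyan, 36 red, 25 lime — 1 + 15 + 16 + 13 + 36 + 25 = 106 marbles.
One more marble must push some color to its target, so 106 + 1 = 107.

107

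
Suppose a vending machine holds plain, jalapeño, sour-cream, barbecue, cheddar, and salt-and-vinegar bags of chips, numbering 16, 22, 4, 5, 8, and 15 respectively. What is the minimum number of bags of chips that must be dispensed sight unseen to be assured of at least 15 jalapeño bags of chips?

The worst case draws every non-jalapeño bag of chips first: 16 + 4 + 5 + 8 + 15 = 48.
The next 15 draws are then forced to be jalapeño, giving 48 + 15 = 63.

63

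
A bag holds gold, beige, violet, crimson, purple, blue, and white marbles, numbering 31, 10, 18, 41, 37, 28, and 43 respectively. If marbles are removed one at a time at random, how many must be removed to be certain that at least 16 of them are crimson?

The worst case draws every non-crimson marble first: 31 + 10 + 18 + 37 + 28 + 43 = 167.
The next 16 draws are then forced to be crimson, giving 167 + 16 = 183.

183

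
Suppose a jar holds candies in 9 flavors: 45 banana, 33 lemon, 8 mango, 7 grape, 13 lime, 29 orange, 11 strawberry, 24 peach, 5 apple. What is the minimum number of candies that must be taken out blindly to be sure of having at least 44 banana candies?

The worst case draws every non-banana candy first: 33 + 8 + 7 + 13 + 29 + 11 + 24 + 5 = 130.
The next 44 draws are then forced to be banana, giving 130 + 44 = 174.

174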